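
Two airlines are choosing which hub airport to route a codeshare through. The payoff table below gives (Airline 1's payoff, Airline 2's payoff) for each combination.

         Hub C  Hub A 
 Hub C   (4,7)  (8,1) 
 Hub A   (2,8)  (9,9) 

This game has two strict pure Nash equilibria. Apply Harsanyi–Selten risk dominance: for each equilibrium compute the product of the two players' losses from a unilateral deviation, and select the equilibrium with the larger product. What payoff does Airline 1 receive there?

4

At both Hub C: Airline 1 loses 4 − 2 = 2 by deviating; Airline 2 loses 7 − 1 = 6. Product = 2·6 = 12.
At both Hub A: Airline 1 loses 9 − 8 = 1 by deviating; Airline 2 loses 9 − 8 = 1. Product = 1·1 = 1.
12 > 1, so both Hub C is risk-dominant. Airline 1's payoff there is 4.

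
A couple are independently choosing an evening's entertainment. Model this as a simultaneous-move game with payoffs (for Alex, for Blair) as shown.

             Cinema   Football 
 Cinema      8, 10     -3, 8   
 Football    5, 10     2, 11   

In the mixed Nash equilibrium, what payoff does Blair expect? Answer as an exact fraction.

10

Alex mixes with probability p on Cinema, chosen so Blair is indifferent: 10p + 10(1−p) = 8p + 11(1−p) gives p = 1/3.
Blair's expected payoff is 10·1/3 + 10·2/3 = 10.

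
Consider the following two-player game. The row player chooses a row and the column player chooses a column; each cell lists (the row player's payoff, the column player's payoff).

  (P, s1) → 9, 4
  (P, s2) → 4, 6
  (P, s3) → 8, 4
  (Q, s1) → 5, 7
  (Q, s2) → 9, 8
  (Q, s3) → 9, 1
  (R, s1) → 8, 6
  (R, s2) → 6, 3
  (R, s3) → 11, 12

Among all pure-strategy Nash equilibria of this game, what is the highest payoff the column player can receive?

12

(Q, s2) is a pure NE (the row player: 9 ≥ 6; the column player: 8 ≥ 7). The column player gets 8.
(R, s3) is a pure NE (the row player: 11 ≥ 9; the column player: 12 ≥ 6). The column player gets 12.
Every other cell has a profitable deviation for at least one player. Highest of {8, 12} is 12.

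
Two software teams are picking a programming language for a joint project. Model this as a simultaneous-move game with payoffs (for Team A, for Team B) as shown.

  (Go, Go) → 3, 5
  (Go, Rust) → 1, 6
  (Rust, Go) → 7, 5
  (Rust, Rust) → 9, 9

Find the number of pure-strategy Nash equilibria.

Both Rust: Team A gets 9 (best alternative 1); Team B gets 9 (best alternative 5). Neither deviates — NE.
Both Go is not a NE: Team A would switch to Rust (7 > 3).
No other cell survives both best-response checks, so there is 1 pure NE.

1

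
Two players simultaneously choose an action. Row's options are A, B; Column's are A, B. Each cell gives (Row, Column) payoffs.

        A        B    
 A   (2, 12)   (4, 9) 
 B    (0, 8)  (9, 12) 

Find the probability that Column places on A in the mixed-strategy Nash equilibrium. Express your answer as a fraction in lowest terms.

5/7

Column's mix q on A must make Row indifferent between A and B.
Row's payoff from A: 2q + 4(1−q). From B: 0q + 9(1−q).
Set equal: 2q = 5(1−q) → q = 5/7.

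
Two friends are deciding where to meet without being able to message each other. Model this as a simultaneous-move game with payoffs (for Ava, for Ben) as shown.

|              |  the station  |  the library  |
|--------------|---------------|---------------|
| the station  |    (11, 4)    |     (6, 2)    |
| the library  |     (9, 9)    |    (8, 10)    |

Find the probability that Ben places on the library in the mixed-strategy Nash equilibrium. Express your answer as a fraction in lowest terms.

1/2

Ben's mix q on the station must make Ava indifferent between the station and the library.
Ava's payoff from the station: 11q + 6(1−q). From the library: 9q + 8(1−q).
Set equal: 2q = 2(1−q) → q = 2/4 = 1/2.
Probability on the library is 1 − 1/2 = 1/2.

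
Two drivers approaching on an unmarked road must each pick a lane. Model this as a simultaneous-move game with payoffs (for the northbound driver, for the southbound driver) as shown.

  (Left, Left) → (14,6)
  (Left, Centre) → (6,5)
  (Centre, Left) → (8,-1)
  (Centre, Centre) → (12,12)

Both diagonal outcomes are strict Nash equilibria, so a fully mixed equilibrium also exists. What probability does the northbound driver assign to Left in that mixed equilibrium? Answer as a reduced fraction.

The northbound driver's mix p on Left must make the southbound driver indifferent between Left and Centre.
The southbound driver's payoff from Left: 6p + (-1)(1−p). From Centre: 5p + 12(1−p).
Set equal: 1p = 13(1−p) → p = 13/14.

13/14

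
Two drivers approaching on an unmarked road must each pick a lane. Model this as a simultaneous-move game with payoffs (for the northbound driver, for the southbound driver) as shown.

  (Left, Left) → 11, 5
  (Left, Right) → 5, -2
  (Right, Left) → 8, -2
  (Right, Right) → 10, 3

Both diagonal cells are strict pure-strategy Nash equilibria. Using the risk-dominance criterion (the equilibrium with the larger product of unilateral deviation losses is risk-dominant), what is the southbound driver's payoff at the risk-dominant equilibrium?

At both Left: the northbound driver loses 11 − 8 = 3 by deviating; the southbound driver loses 5 − (-2) = 7. Product = 3·7 = 21.
At both Right: the northbound driver loses 10 − 5 = 5 by deviating; the southbound driver loses 3 − (-2) = 5. Product = 5·5 = 25.
25 > 21, so both Right is risk-dominant. The southbound driver's payoff there is 3.

3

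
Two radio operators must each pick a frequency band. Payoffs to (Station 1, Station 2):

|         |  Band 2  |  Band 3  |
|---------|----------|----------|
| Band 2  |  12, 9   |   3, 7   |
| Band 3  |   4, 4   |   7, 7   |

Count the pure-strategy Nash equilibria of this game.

2

Both Band 2: Station 1 gets 12 (best alternative 4); Station 2 gets 9 (best alternative 7). Neither deviates — NE.
Both Band 3: Station 1 gets 7 (best alternative 3); Station 2 gets 7 (best alternative 4). Neither deviates — NE.
(Band 2, Band 3) is not a NE: Station 1 would switch to Band 3 (7 > 3).
No other cell survives both best-response checks, so there are 2 pure NE.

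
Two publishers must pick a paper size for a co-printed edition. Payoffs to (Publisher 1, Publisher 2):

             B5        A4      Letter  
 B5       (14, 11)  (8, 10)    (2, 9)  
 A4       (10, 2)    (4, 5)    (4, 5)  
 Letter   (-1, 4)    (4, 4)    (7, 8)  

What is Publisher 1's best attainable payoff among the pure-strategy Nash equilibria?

Both B5 is a pure NE (Publisher 1: 14 ≥ 10; Publisher 2: 11 ≥ 10). Publisher 1 gets 14.
Both Letter is a pure NE (Publisher 1: 7 ≥ 4; Publisher 2: 8 ≥ 4). Publisher 1 gets 7.
Every other cell has a profitable deviation for at least one player. Highest of {14, 7} is 14.

14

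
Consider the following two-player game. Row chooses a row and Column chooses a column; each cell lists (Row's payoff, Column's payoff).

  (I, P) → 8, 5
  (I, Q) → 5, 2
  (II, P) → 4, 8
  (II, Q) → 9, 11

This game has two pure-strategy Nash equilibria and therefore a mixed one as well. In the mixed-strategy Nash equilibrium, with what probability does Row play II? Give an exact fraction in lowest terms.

1/2

Row's mix p on I must make Column indifferent between P and Q.
Column's payoff from P: 5p + 8(1−p). From Q: 2p + 11(1−p).
Set equal: 3p = 3(1−p) → p = 3/6 = 1/2.
Probability on II is 1 − 1/2 = 1/2.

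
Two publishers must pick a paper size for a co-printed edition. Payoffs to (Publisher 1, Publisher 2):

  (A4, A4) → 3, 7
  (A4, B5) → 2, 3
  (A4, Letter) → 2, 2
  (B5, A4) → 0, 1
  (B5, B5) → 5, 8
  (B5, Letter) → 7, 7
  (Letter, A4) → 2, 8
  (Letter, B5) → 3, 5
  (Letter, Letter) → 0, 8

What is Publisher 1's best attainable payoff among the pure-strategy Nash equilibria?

Both A4 is a pure NE (Publisher 1: 3 ≥ 2; Publisher 2: 7 ≥ 3). Publisher 1 gets 3.
Both B5 is a pure NE (Publisher 1: 5 ≥ 3; Publisher 2: 8 ≥ 7). Publisher 1 gets 5.
Every other cell has a profitable deviation for at least one player. Highest of {3, 5} is 5.

5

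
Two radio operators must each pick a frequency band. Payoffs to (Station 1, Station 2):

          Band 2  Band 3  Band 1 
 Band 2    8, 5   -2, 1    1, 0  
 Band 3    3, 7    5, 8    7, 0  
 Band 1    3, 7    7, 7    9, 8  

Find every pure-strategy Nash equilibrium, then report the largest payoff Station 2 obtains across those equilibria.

Both Band 2 is a pure NE (Station 1: 8 ≥ 3; Station 2: 5 ≥ 1). Station 2 gets 5.
Both Band 1 is a pure NE (Station 1: 9 ≥ 7; Station 2: 8 ≥ 7). Station 2 gets 8.
Every other cell has a profitable deviation for at least one player. Highest of {5, 8} is 8.

8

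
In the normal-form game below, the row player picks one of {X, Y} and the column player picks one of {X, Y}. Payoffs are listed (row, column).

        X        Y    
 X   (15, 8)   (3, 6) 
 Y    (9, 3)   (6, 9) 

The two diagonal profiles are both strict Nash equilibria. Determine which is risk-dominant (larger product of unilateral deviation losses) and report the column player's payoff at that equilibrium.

At both X: the row player loses 15 − 9 = 6 by deviating; the column player loses 8 − 6 = 2. Product = 6·2 = 12.
At both Y: the row player loses 6 − 3 = 3 by deviating; the column player loses 9 − 3 = 6. Product = 3·6 = 18.
18 > 12, so both Y is risk-dominant. The column player's payoff there is 9.

9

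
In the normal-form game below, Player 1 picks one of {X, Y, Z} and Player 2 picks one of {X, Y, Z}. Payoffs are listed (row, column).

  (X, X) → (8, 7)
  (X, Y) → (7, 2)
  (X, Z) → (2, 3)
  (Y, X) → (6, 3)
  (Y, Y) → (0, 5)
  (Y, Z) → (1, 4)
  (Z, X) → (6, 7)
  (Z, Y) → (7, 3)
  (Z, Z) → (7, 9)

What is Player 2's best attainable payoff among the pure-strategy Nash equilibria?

9

Both X is a pure NE (Player 1: 8 ≥ 6; Player 2: 7 ≥ 3). Player 2 gets 7.
Both Z is a pure NE (Player 1: 7 ≥ 2; Player 2: 9 ≥ 7). Player 2 gets 9.
Every other cell has a profitable deviation for at least one player. Highest of {7, 9} is 9.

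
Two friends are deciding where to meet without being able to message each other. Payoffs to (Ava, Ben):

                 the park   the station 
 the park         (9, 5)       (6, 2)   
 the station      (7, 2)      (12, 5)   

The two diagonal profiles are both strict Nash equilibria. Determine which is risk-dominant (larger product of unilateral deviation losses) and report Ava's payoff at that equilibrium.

12

At both the park: Ava loses 9 − 7 = 2 by deviating; Ben loses 5 − 2 = 3. Product = 2·3 = 6.
At both the station: Ava loses 12 − 6 = 6 by deviating; Ben loses 5 − 2 = 3. Product = 6·3 = 18.
18 > 6, so both the station is risk-dominant. Ava's payoff there is 12.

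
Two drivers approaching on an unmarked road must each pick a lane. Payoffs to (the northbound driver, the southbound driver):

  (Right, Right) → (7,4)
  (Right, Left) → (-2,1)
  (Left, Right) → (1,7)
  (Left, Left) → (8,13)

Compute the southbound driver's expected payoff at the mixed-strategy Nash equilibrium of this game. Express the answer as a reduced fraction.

5

The northbound driver mixes with probability p on Right, chosen so the southbound driver is indifferent: 4p + 7(1−p) = 1p + 13(1−p) gives p = 2/3.
The southbound driver's expected payoff is 4·2/3 + 7·1/3 = 5.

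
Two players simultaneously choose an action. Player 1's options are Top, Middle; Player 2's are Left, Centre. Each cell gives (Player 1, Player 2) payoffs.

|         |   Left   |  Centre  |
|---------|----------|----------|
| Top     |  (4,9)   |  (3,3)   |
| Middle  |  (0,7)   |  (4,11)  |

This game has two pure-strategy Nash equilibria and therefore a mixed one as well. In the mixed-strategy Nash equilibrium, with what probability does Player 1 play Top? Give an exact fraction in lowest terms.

Player 1's mix p on Top must make Player 2 indifferent between Left and Centre.
Player 2's payoff from Left: 9p + 7(1−p). From Centre: 3p + 11(1−p).
Set equal: 6p = 4(1−p) → p = 4/10 = 2/5.

2/5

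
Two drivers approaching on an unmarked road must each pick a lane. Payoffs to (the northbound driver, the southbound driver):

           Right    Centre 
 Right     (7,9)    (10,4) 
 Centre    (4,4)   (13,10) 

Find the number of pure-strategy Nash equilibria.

Both Right: the northbound driver gets 7 (best alternative 4); the southbound driver gets 9 (best alternative 4). Neither deviates — NE.
Both Centre: the northbound driver gets 13 (best alternative 10); the southbound driver gets 10 (best alternative 4). Neither deviates — NE.
(Centre, Right) is not a NE: the northbound driver would switch to Right (7 > 4).
No other cell survives both best-response checks, so there are 2 pure NE.

2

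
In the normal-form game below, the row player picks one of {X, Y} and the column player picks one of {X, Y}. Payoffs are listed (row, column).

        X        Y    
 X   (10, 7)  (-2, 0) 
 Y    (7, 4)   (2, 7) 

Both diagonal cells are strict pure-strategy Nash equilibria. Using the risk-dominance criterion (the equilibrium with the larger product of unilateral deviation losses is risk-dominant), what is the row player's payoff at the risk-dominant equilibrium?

10

At both X: the row player loses 10 − 7 = 3 by deviating; the column player loses 7 − 0 = 7. Product = 3·7 = 21.
At both Y: the row player loses 2 − (-2) = 4 by deviating; the column player loses 7 − 4 = 3. Product = 4·3 = 12.
21 > 12, so both X is risk-dominant. The row player's payoff there is 10.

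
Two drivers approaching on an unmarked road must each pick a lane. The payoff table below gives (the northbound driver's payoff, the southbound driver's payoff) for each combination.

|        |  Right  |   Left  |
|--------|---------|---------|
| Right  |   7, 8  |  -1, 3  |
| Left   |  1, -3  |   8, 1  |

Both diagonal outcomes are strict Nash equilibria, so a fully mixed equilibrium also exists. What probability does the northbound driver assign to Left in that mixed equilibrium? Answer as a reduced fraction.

5/9

The northbound driver's mix p on Right must make the southbound driver indifferent between Right and Left.
The southbound driver's payoff from Right: 8p + (-3)(1−p). From Left: 3p + 1(1−p).
Set equal: 5p = 4(1−p) → p = 4/9.
Probability on Left is 1 − 4/9 = 5/9.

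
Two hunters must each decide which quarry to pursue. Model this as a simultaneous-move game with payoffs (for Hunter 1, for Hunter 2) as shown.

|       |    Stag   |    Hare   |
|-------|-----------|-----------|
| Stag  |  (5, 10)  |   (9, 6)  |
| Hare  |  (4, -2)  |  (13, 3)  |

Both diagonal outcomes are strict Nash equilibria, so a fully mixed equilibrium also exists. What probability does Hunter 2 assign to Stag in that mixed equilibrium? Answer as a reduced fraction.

4/5

Hunter 2's mix q on Stag must make Hunter 1 indifferent between Stag and Hare.
Hunter 1's payoff from Stag: 5q + 9(1−q). From Hare: 4q + 13(1−q).
Set equal: 1q = 4(1−q) → q = 4/5.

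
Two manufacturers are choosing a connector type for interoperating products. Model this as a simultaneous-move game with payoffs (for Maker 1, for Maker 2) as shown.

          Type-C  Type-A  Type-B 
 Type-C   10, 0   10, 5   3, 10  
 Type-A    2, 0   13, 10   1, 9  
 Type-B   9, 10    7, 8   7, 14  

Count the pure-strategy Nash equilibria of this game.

2

Both Type-A: Maker 1 gets 13 (best alternative 10); Maker 2 gets 10 (best alternative 9). Neither deviates — NE.
Both Type-B: Maker 1 gets 7 (best alternative 3); Maker 2 gets 14 (best alternative 10). Neither deviates — NE.
Both Type-C is not a NE: Maker 2 would switch to Type-B (10 > 0).
No other cell survives both best-response checks, so there are 2 pure NE.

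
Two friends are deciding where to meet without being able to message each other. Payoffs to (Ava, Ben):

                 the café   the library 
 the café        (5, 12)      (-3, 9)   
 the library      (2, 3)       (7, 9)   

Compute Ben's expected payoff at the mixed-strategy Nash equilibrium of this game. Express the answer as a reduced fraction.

Ava mixes with probability p on the café, chosen so Ben is indifferent: 12p + 3(1−p) = 9p + 9(1−p) gives p = 2/3.
Ben's expected payoff is 12·2/3 + 3·1/3 = 9.

9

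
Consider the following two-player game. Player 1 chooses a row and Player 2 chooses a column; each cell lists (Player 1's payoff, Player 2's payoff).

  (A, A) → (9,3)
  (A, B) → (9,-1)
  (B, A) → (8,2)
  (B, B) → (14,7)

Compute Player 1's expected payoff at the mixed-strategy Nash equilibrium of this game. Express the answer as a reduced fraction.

Player 2 mixes with probability q on A, chosen so Player 1 is indifferent: 9q + 9(1−q) = 8q + 14(1−q) gives q = 5/6.
Player 1's expected payoff (from either row, since indifferent) is 9·5/6 + 9·1/6 = 9.

9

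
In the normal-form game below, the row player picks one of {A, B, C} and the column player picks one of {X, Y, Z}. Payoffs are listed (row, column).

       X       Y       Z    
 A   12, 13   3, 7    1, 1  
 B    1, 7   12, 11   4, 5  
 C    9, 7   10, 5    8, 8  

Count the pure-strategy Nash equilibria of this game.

3

(A, X): the row player gets 12 (best alternative 9); the column player gets 13 (best alternative 7). Neither deviates — NE.
(B, Y): the row player gets 12 (best alternative 10); the column player gets 11 (best alternative 7). Neither deviates — NE.
(C, Z): the row player gets 8 (best alternative 4); the column player gets 8 (best alternative 7). Neither deviates — NE.
(A, Z) is not a NE: the row player would switch to C (8 > 1).
No other cell survives both best-response checks, so there are 3 pure NE.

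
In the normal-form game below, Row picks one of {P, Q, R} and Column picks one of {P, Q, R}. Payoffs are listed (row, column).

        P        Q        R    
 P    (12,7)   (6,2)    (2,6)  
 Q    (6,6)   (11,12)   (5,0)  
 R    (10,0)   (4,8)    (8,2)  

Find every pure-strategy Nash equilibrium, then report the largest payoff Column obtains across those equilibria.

12

Both P is a pure NE (Row: 12 ≥ 10; Column: 7 ≥ 6). Column gets 7.
Both Q is a pure NE (Row: 11 ≥ 6; Column: 12 ≥ 6). Column gets 12.
Every other cell has a profitable deviation for at least one player. Highest of {7, 12} is 12.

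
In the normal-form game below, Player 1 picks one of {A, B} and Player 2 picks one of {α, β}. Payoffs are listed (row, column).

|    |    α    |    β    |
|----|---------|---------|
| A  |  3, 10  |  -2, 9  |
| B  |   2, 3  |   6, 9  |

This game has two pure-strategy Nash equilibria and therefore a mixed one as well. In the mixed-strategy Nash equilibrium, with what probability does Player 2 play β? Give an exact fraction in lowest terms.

Player 2's mix q on α must make Player 1 indifferent between A and B.
Player 1's payoff from A: 3q + (-2)(1−q). From B: 2q + 6(1−q).
Set equal: 1q = 8(1−q) → q = 8/9.
Probability on β is 1 − 8/9 = 1/9.

1/9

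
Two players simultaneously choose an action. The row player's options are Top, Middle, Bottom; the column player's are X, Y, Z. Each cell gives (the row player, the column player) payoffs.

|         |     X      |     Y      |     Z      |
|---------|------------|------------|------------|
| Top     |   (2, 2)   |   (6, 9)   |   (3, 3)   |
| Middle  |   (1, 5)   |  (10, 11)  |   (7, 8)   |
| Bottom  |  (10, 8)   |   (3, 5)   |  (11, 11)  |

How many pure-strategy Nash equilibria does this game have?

2

(Middle, Y): the row player gets 10 (best alternative 6); the column player gets 11 (best alternative 8). Neither deviates — NE.
(Bottom, Z): the row player gets 11 (best alternative 7); the column player gets 11 (best alternative 8). Neither deviates — NE.
(Top, X) is not a NE: the row player would switch to Bottom (10 > 2).
No other cell survives both best-response checks, so there are 2 pure NE.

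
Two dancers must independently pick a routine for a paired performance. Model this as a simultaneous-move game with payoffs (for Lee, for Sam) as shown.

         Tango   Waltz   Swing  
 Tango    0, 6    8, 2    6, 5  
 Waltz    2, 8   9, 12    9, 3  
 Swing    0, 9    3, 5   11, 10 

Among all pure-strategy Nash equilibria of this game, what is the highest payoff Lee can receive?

Both Waltz is a pure NE (Lee: 9 ≥ 8; Sam: 12 ≥ 8). Lee gets 9.
Both Swing is a pure NE (Lee: 11 ≥ 9; Sam: 10 ≥ 9). Lee gets 11.
Every other cell has a profitable deviation for at least one player. Highest of {9, 11} is 11.

11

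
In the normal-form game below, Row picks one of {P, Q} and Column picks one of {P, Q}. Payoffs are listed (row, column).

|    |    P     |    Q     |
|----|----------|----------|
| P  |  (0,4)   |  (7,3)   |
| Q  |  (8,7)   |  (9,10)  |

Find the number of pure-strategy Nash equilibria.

1

Both Q: Row gets 9 (best alternative 7); Column gets 10 (best alternative 7). Neither deviates — NE.
Both P is not a NE: Row would switch to Q (8 > 0).
No other cell survives both best-response checks, so there is 1 pure NE.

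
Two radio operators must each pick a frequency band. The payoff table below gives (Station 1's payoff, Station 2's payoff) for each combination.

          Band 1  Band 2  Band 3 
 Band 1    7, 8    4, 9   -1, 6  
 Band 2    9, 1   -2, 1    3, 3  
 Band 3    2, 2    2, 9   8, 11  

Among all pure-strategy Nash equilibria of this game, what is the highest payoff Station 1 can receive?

(Band 1, Band 2) is a pure NE (Station 1: 4 ≥ 2; Station 2: 9 ≥ 8). Station 1 gets 4.
Both Band 3 is a pure NE (Station 1: 8 ≥ 3; Station 2: 11 ≥ 9). Station 1 gets 8.
Every other cell has a profitable deviation for at least one player. Highest of {4, 8} is 8.

8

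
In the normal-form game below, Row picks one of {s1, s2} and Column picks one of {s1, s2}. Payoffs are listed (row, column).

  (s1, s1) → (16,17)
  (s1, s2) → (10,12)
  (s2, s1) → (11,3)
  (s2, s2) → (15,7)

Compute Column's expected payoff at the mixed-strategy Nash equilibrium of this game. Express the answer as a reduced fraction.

83/9

Row mixes with probability p on s1, chosen so Column is indifferent: 17p + 3(1−p) = 12p + 7(1−p) gives p = 4/9.
Column's expected payoff is 17·4/9 + 3·5/9 = 83/9.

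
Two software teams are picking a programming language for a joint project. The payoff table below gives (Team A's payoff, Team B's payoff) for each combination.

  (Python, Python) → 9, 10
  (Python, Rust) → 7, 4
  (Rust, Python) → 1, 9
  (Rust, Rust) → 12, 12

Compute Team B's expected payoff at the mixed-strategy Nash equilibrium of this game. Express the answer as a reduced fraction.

Team A mixes with probability p on Python, chosen so Team B is indifferent: 10p + 9(1−p) = 4p + 12(1−p) gives p = 1/3.
Team B's expected payoff is 10·1/3 + 9·2/3 = 28/3.

28/3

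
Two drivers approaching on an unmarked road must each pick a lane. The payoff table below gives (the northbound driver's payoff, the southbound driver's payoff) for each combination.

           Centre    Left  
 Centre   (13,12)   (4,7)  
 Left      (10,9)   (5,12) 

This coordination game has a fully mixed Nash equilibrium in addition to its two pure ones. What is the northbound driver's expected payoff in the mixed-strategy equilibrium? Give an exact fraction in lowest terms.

25/4

The southbound driver mixes with probability q on Centre, chosen so the northbound driver is indifferent: 13q + 4(1−q) = 10q + 5(1−q) gives q = 1/4.
The northbound driver's expected payoff (from either row, since indifferent) is 13·1/4 + 4·3/4 = 25/4.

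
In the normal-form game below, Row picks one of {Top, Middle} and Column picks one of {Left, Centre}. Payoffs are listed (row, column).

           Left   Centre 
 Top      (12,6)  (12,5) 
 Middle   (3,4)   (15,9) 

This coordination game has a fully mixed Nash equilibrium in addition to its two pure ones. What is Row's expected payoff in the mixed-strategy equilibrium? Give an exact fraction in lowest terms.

12

Column mixes with probability q on Left, chosen so Row is indifferent: 12q + 12(1−q) = 3q + 15(1−q) gives q = 1/4.
Row's expected payoff (from either row, since indifferent) is 12·1/4 + 12·3/4 = 12.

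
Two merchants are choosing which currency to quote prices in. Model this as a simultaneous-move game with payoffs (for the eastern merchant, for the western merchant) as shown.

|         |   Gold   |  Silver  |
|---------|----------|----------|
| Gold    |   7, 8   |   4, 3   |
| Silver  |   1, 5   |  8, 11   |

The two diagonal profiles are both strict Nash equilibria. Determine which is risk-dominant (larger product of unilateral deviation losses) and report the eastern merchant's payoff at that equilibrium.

At both Gold: the eastern merchant loses 7 − 1 = 6 by deviating; the western merchant loses 8 − 3 = 5. Product = 6·5 = 30.
At both Silver: the eastern merchant loses 8 − 4 = 4 by deviating; the western merchant loses 11 − 5 = 6. Product = 4·6 = 24.
30 > 24, so both Gold is risk-dominant. The eastern merchant's payoff there is 7.

7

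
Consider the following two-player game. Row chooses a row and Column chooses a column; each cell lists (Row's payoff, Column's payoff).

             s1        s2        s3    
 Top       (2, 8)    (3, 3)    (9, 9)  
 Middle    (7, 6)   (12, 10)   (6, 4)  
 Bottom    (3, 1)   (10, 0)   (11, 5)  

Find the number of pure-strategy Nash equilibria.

2

(Middle, s2): Row gets 12 (best alternative 10); Column gets 10 (best alternative 6). Neither deviates — NE.
(Bottom, s3): Row gets 11 (best alternative 9); Column gets 5 (best alternative 1). Neither deviates — NE.
(Top, s1) is not a NE: Row would switch to Middle (7 > 2).
No other cell survives both best-response checks, so there are 2 pure NE.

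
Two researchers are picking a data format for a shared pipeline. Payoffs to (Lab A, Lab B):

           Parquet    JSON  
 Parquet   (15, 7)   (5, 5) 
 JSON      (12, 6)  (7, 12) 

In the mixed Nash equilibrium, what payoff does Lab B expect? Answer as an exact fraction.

Lab A mixes with probability p on Parquet, chosen so Lab B is indifferent: 7p + 6(1−p) = 5p + 12(1−p) gives p = 3/4.
Lab B's expected payoff is 7·3/4 + 6·1/4 = 27/4.

27/4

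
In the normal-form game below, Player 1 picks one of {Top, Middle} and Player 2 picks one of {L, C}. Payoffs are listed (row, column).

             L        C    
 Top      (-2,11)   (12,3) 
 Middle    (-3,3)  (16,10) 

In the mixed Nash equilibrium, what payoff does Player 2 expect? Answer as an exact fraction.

Player 1 mixes with probability p on Top, chosen so Player 2 is indifferent: 11p + 3(1−p) = 3p + 10(1−p) gives p = 7/15.
Player 2's expected payoff is 11·7/15 + 3·8/15 = 101/15.

101/15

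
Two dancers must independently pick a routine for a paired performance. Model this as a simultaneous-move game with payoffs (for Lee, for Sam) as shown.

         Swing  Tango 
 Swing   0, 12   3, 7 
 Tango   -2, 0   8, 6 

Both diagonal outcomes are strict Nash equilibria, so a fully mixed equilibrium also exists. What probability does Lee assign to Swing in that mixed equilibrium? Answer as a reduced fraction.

6/11

Lee's mix p on Swing must make Sam indifferent between Swing and Tango.
Sam's payoff from Swing: 12p + 0(1−p). From Tango: 7p + 6(1−p).
Set equal: 5p = 6(1−p) → p = 6/11.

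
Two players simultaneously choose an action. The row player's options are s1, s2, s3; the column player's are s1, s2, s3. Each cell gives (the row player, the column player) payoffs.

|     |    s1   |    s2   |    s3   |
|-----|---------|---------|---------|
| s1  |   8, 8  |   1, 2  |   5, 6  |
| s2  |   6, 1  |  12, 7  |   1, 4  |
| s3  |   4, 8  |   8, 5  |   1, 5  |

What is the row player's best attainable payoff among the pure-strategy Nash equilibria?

Both s1 is a pure NE (the row player: 8 ≥ 6; the column player: 8 ≥ 6). The row player gets 8.
Both s2 is a pure NE (the row player: 12 ≥ 8; the column player: 7 ≥ 4). The row player gets 12.
Every other cell has a profitable deviation for at least one player. Highest of {8, 12} is 12.

12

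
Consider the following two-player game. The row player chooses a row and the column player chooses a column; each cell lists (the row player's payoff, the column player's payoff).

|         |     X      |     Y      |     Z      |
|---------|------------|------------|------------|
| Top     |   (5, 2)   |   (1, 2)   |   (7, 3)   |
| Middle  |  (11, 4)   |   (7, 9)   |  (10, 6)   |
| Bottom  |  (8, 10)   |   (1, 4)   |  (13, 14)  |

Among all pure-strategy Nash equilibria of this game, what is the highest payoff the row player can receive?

13

(Middle, Y) is a pure NE (the row player: 7 ≥ 1; the column player: 9 ≥ 6). The row player gets 7.
(Bottom, Z) is a pure NE (the row player: 13 ≥ 10; the column player: 14 ≥ 10). The row player gets 13.
Every other cell has a profitable deviation for at least one player. Highest of {7, 13} is 13.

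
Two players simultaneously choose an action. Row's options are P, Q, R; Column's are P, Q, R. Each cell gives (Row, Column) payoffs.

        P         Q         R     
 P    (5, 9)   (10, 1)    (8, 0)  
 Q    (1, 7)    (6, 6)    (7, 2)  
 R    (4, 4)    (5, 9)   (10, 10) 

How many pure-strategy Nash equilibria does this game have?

Both P: Row gets 5 (best alternative 4); Column gets 9 (best alternative 1). Neither deviates — NE.
Both R: Row gets 10 (best alternative 8); Column gets 10 (best alternative 9). Neither deviates — NE.
Both Q is not a NE: Row would switch to P (10 > 6).
No other cell survives both best-response checks, so there are 2 pure NE.

2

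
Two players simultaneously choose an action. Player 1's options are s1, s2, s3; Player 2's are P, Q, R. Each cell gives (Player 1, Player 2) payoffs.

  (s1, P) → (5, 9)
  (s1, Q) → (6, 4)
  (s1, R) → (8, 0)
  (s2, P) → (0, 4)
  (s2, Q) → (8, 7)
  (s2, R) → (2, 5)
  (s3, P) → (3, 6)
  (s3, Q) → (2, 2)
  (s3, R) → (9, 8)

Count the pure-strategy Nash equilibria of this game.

3

(s1, P): Player 1 gets 5 (best alternative 3); Player 2 gets 9 (best alternative 4). Neither deviates — NE.
(s2, Q): Player 1 gets 8 (best alternative 6); Player 2 gets 7 (best alternative 5). Neither deviates — NE.
(s3, R): Player 1 gets 9 (best alternative 8); Player 2 gets 8 (best alternative 6). Neither deviates — NE.
(s1, Q) is not a NE: Player 1 would switch to s2 (8 > 6).
No other cell survives both best-response checks, so there are 3 pure NE.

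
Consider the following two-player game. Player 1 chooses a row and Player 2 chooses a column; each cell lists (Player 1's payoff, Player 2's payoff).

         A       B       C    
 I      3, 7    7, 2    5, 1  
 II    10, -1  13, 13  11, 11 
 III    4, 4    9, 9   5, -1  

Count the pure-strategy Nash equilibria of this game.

(II, B): Player 1 gets 13 (best alternative 9); Player 2 gets 13 (best alternative 11). Neither deviates — NE.
(III, C) is not a NE: Player 1 would switch to II (11 > 5).
No other cell survives both best-response checks, so there is 1 pure NE.

1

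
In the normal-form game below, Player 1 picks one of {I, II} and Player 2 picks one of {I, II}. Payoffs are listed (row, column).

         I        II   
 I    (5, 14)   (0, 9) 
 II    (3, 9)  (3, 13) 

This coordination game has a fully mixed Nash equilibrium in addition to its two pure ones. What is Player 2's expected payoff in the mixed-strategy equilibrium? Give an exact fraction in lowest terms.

101/9

Player 1 mixes with probability p on I, chosen so Player 2 is indifferent: 14p + 9(1−p) = 9p + 13(1−p) gives p = 4/9.
Player 2's expected payoff is 14·4/9 + 9·5/9 = 101/9.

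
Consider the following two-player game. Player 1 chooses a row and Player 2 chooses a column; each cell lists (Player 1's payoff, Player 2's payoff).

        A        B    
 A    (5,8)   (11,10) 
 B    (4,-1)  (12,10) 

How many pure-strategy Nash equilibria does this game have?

Both B: Player 1 gets 12 (best alternative 11); Player 2 gets 10 (best alternative -1). Neither deviates — NE.
Both A is not a NE: Player 2 would switch to B (10 > 8).
No other cell survives both best-response checks, so there is 1 pure NE.

1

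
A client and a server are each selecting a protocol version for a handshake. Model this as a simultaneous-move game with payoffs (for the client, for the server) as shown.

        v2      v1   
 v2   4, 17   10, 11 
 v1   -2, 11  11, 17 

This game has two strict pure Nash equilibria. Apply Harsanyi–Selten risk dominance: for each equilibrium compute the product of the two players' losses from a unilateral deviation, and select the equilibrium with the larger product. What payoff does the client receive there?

4

At both v2: the client loses 4 − (-2) = 6 by deviating; the server loses 17 − 11 = 6. Product = 6·6 = 36.
At both v1: the client loses 11 − 10 = 1 by deviating; the server loses 17 − 11 = 6. Product = 1·6 = 6.
36 > 6, so both v2 is risk-dominant. The client's payoff there is 4.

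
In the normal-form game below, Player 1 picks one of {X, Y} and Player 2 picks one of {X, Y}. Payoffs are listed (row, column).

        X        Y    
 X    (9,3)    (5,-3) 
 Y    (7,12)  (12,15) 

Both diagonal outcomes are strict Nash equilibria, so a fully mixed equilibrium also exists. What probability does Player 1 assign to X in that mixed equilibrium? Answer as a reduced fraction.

Player 1's mix p on X must make Player 2 indifferent between X and Y.
Player 2's payoff from X: 3p + 12(1−p). From Y: (-3)p + 15(1−p).
Set equal: 6p = 3(1−p) → p = 3/9 = 1/3.

1/3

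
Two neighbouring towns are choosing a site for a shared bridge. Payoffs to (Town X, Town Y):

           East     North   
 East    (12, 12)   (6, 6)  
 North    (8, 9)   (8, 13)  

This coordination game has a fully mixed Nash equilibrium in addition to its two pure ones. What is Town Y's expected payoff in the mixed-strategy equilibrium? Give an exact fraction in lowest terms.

Town X mixes with probability p on East, chosen so Town Y is indifferent: 12p + 9(1−p) = 6p + 13(1−p) gives p = 2/5.
Town Y's expected payoff is 12·2/5 + 9·3/5 = 51/5.

51/5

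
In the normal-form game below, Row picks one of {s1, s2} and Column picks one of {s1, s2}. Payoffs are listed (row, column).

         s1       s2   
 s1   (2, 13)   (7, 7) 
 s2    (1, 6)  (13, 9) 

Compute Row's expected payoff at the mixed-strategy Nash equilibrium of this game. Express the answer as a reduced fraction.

Column mixes with probability q on s1, chosen so Row is indifferent: 2q + 7(1−q) = 1q + 13(1−q) gives q = 6/7.
Row's expected payoff (from either row, since indifferent) is 2·6/7 + 7·1/7 = 19/7.

19/7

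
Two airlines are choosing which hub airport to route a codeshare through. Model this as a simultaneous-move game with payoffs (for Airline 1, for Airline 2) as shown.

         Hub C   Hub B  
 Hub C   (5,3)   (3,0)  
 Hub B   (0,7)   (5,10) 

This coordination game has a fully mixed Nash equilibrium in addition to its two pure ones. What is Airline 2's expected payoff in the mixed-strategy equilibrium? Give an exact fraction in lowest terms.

5

Airline 1 mixes with probability p on Hub C, chosen so Airline 2 is indifferent: 3p + 7(1−p) = 0p + 10(1−p) gives p = 1/2.
Airline 2's expected payoff is 3·1/2 + 7·1/2 = 5.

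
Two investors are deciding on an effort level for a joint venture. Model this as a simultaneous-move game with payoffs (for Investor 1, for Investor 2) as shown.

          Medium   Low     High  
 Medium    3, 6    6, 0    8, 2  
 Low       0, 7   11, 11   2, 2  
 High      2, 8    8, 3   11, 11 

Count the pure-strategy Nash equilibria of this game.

Both Medium: Investor 1 gets 3 (best alternative 2); Investor 2 gets 6 (best alternative 2). Neither deviates — NE.
Both Low: Investor 1 gets 11 (best alternative 8); Investor 2 gets 11 (best alternative 7). Neither deviates — NE.
Both High: Investor 1 gets 11 (best alternative 8); Investor 2 gets 11 (best alternative 8). Neither deviates — NE.
(Low, Medium) is not a NE: Investor 1 would switch to Medium (3 > 0).
No other cell survives both best-response checks, so there are 3 pure NE.

3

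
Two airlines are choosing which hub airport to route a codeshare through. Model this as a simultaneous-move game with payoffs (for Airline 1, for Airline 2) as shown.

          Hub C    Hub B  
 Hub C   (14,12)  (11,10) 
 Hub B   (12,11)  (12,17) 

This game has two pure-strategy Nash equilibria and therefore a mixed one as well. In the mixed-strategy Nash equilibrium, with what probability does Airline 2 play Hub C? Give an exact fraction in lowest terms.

1/3

Airline 2's mix q on Hub C must make Airline 1 indifferent between Hub C and Hub B.
Airline 1's payoff from Hub C: 14q + 11(1−q). From Hub B: 12q + 12(1−q).
Set equal: 2q = 1(1−q) → q = 1/3.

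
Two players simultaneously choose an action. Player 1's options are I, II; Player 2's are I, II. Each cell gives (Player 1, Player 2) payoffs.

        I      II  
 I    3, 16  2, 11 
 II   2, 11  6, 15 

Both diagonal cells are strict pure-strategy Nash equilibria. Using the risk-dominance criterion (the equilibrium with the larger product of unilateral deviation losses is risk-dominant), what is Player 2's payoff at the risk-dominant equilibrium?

At both I: Player 1 loses 3 − 2 = 1 by deviating; Player 2 loses 16 − 11 = 5. Product = 1·5 = 5.
At both II: Player 1 loses 6 − 2 = 4 by deviating; Player 2 loses 15 − 11 = 4. Product = 4·4 = 16.
16 > 5, so both II is risk-dominant. Player 2's payoff there is 15.

15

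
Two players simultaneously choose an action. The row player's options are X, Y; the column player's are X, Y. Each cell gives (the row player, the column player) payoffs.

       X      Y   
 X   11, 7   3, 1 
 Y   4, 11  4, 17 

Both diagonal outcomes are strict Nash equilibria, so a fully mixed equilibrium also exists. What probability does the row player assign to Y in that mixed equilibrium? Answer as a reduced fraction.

1/2

The row player's mix p on X must make the column player indifferent between X and Y.
The column player's payoff from X: 7p + 11(1−p). From Y: 1p + 17(1−p).
Set equal: 6p = 6(1−p) → p = 6/12 = 1/2.
Probability on Y is 1 − 1/2 = 1/2.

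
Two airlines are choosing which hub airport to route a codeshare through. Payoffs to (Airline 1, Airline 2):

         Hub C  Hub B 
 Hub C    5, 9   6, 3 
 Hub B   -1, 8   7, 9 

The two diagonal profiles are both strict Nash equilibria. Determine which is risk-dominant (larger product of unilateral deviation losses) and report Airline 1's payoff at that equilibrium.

At both Hub C: Airline 1 loses 5 − (-1) = 6 by deviating; Airline 2 loses 9 − 3 = 6. Product = 6·6 = 36.
At both Hub B: Airline 1 loses 7 − 6 = 1 by deviating; Airline 2 loses 9 − 8 = 1. Product = 1·1 = 1.
36 > 1, so both Hub C is risk-dominant. Airline 1's payoff there is 5.

5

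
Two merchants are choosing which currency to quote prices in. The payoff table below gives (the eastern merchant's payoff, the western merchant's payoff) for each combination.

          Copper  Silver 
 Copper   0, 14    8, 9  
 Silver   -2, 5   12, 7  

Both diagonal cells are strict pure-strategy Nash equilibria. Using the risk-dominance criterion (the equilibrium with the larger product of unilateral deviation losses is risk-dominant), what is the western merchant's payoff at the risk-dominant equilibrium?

14

At both Copper: the eastern merchant loses 0 − (-2) = 2 by deviating; the western merchant loses 14 − 9 = 5. Product = 2·5 = 10.
At both Silver: the eastern merchant loses 12 − 8 = 4 by deviating; the western merchant loses 7 − 5 = 2. Product = 4·2 = 8.
10 > 8, so both Copper is risk-dominant. The western merchant's payoff there is 14.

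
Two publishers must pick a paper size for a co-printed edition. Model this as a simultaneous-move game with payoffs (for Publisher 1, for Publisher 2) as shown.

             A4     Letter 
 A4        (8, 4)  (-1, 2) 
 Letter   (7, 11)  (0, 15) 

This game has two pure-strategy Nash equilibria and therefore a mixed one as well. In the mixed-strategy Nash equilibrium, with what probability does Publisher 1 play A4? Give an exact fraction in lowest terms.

2/3

Publisher 1's mix p on A4 must make Publisher 2 indifferent between A4 and Letter.
Publisher 2's payoff from A4: 4p + 11(1−p). From Letter: 2p + 15(1−p).
Set equal: 2p = 4(1−p) → p = 4/6 = 2/3.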